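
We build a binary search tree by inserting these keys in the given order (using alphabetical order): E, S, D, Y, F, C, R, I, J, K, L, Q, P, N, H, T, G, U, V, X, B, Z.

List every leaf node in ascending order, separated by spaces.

Insert E: tree is empty, so E becomes the root.
Insert S: S > E → go right. Place as right child of E.
Insert D: D < E → go left. Place as left child of E.
Insert Y: Y > E → go right; Y > S → go right. Place as right child of S.
Insert F: F > E → go right; F < S → go left. Place as left child of S.
Insert C: C < E → go left; C < D → go left. Place as left child of D.
Insert R: R > E → go right; R < S → go left; R > F → go right. Place as right child of F.
Insert I: I > E → go right; I < S → go left; I > F → go right; I < R → go left. Place as left child of R.
Insert J: J > E → go right; J < S → go left; J > F → go right; J < R → go left; J > I → go right. Place as right child of I.
Insert K: K > E → go right; K < S → go left; K > F → go right; K < R → go left; K > I → go right; K > J → go right. Place as right child of J.
Insert L: L > E → go right; L < S → go left; L > F → go right; L < R → go left; L > I → go right; L > J → go right; L > K → go right. Place as right child of K.
Insert Q: Q > E → go right; Q < S → go left; Q > F → go right; Q < R → go left; Q > I → go right; Q > J → go right; Q > K → go right; Q > L → go right. Place as right child of L.
Insert P: P > E → go right; P < S → go left; P > F → go right; P < R → go left; P > I → go right; P > J → go right; P > K → go right; P > L → go right; P < Q → go left. Place as left child of Q.
Insert N: N > E → go right; N < S → go left; N > F → go right; N < R → go left; N > I → go right; N > J → go right; N > K → go right; N > L → go right; N < Q → go left; N < P → go left. Place as left child of P.
Insert H: H > E → go right; H < S → go left; H > F → go right; H < R → go left; H < I → go left. Place as left child of I.
Insert T: T > E → go right; T > S → go right; T < Y → go left. Place as left child of Y.
Insert G: G > E → go right; G < S → go left; G > F → go right; G < R → go left; G < I → go left; G < H → go left. Place as left child of H.
Insert U: U > E → go right; U > S → go right; U < Y → go left; U > T → go right. Place as right child of T.
Insert V: V > E → go right; V > S → go right; V < Y → go left; V > T → go right; V > U → go right. Place as right child of U.
Insert X: X > E → go right; X > S → go right; X < Y → go left; X > T → go right; X > U → go right; X > V → go right. Place as right child of V.
Insert B: B < E → go left; B < D → go left; B < C → go left. Place as left child of C.
Insert Z: Z > E → go right; Z > S → go right; Z > Y → go right. Place as right child of Y.

B G N X Z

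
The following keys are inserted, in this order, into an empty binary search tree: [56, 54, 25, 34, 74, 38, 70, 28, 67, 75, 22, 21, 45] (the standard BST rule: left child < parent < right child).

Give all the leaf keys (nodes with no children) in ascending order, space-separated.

21 28 45 67 75

Resulting structure (node: left, right):
  56: L=54, R=74
  54: L=25, R=–
  25: L=22, R=34
  34: L=28, R=38
  74: L=70, R=75
  38: L=–, R=45
  70: L=67, R=–
  28: L=–, R=–
  67: L=–, R=–
  75: L=–, R=–
  22: L=21, R=–
  21: L=–, R=–
  45: L=–, R=–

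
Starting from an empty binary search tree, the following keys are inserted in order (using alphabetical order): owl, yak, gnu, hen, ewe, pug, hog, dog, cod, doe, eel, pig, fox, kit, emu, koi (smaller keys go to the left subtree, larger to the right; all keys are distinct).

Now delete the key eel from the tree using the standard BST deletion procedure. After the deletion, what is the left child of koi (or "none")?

none

Insert owl: tree is empty, so owl becomes the root.
Insert yak: yak > owl → go right. Place as right child of owl.
Insert gnu: gnu < owl → go left. Place as left child of owl.
Insert hen: hen < owl → go left; hen > gnu → go right. Place as right child of gnu.
Insert ewe: ewe < owl → go left; ewe < gnu → go left. Place as left child of gnu.
Insert pug: pug > owl → go right; pug < yak → go left. Place as left child of yak.
Insert hog: hog < owl → go left; hog > gnu → go right; hog > hen → go right. Place as right child of hen.
Insert dog: dog < owl → go left; dog < gnu → go left; dog < ewe → go left. Place as left child of ewe.
Insert cod: cod < owl → go left; cod < gnu → go left; cod < ewe → go left; cod < dog → go left. Place as left child of dog.
Insert doe: doe < owl → go left; doe < gnu → go left; doe < ewe → go left; doe < dog → go left; doe > cod → go right. Place as right child of cod.
Insert eel: eel < owl → go left; eel < gnu → go left; eel < ewe → go left; eel > dog → go right. Place as right child of dog.
Insert pig: pig > owl → go right; pig < yak → go left; pig < pug → go left. Place as left child of pug.
Insert fox: fox < owl → go left; fox < gnu → go left; fox > ewe → go right. Place as right child of ewe.
Insert kit: kit < owl → go left; kit > gnu → go right; kit > hen → go right; kit > hog → go right. Place as right child of hog.
Insert emu: emu < owl → go left; emu < gnu → go left; emu < ewe → go left; emu > dog → go right; emu > eel → go right. Place as right child of eel.
Insert koi: koi < owl → go left; koi > gnu → go right; koi > hen → go right; koi > hog → go right; koi > kit → go right. Place as right child of kit.

Delete eel (at most one child — splice it out).
After deletion, koi's left child: none.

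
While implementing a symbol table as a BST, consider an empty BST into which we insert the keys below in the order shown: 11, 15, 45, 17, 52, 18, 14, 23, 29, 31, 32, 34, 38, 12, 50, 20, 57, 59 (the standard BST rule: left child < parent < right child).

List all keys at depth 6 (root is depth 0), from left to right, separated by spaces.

11: root
15: right child of 11 (depth 1)
45: right child of 15 (depth 2)
17: left child of 45 (depth 3)
52: right child of 45 (depth 3)
18: right child of 17 (depth 4)
14: left child of 15 (depth 2)
23: right child of 18 (depth 5)
29: right child of 23 (depth 6)
31: right child of 29 (depth 7)
32: right child of 31 (depth 8)
34: right child of 32 (depth 9)
38: right child of 34 (depth 10)
12: left child of 14 (depth 3)
50: left child of 52 (depth 4)
20: left child of 23 (depth 6)
57: right child of 52 (depth 4)
59: right child of 57 (depth 5)

20 29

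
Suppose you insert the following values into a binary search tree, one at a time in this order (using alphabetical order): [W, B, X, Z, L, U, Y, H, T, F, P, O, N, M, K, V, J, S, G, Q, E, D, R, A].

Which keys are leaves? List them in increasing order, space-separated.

W: root
B: left child of W (depth 1)
X: right child of W (depth 1)
Z: right child of X (depth 2)
L: right child of B (depth 2)
U: right child of L (depth 3)
Y: left child of Z (depth 3)
H: left child of L (depth 3)
T: left child of U (depth 4)
F: left child of H (depth 4)
P: left child of T (depth 5)
O: left child of P (depth 6)
N: left child of O (depth 7)
M: left child of N (depth 8)
K: right child of H (depth 4)
V: right child of U (depth 4)
J: left child of K (depth 5)
S: right child of P (depth 6)
G: right child of F (depth 5)
Q: left child of S (depth 7)
E: left child of F (depth 5)
D: left child of E (depth 6)
R: right child of Q (depth 8)
A: left child of B (depth 2)

A D G J M R V Y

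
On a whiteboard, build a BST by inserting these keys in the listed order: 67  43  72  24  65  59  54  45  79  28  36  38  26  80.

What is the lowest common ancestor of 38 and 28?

28

Resulting structure (node: left, right):
  67: L=43, R=72
  43: L=24, R=65
  72: L=–, R=79
  24: L=–, R=28
  65: L=59, R=–
  59: L=54, R=–
  54: L=45, R=–
  45: L=–, R=–
  79: L=–, R=80
  28: L=26, R=36
  36: L=–, R=38
  38: L=–, R=–
  26: L=–, R=–
  80: L=–, R=–

Path to 38: 67 → 43 → 24 → 28 → 36 → 38
Path to 28: 67 → 43 → 24 → 28
28 lies on both paths and is an ancestor of the other node.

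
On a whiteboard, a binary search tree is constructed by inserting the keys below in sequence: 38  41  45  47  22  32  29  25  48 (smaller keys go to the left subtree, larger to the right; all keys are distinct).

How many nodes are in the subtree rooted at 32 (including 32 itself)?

38: root
41: right child of 38 (depth 1)
45: right child of 41 (depth 2)
47: right child of 45 (depth 3)
22: left child of 38 (depth 1)
32: right child of 22 (depth 2)
29: left child of 32 (depth 3)
25: left child of 29 (depth 4)
48: right child of 47 (depth 4)

Subtree rooted at 32 contains: 32, 29, 25 — 3 nodes.

3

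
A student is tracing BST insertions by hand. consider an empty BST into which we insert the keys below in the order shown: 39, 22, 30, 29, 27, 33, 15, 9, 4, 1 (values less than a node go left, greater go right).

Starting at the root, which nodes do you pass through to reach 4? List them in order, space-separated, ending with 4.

39 22 15 9 4

Insert 39: tree is empty, so 39 becomes the root.
Insert 22: 22 < 39 → go left. Place as left child of 39.
Insert 30: 30 < 39 → go left; 30 > 22 → go right. Place as right child of 22.
Insert 29: 29 < 39 → go left; 29 > 22 → go right; 29 < 30 → go left. Place as left child of 30.
Insert 27: 27 < 39 → go left; 27 > 22 → go right; 27 < 30 → go left; 27 < 29 → go left. Place as left child of 29.
Insert 33: 33 < 39 → go left; 33 > 22 → go right; 33 > 30 → go right. Place as right child of 30.
Insert 15: 15 < 39 → go left; 15 < 22 → go left. Place as left child of 22.
Insert 9: 9 < 39 → go left; 9 < 22 → go left; 9 < 15 → go left. Place as left child of 15.
Insert 4: 4 < 39 → go left; 4 < 22 → go left; 4 < 15 → go left; 4 < 9 → go left. Place as left child of 9.
Insert 1: 1 < 39 → go left; 1 < 22 → go left; 1 < 15 → go left; 1 < 9 → go left; 1 < 4 → go left. Place as left child of 4.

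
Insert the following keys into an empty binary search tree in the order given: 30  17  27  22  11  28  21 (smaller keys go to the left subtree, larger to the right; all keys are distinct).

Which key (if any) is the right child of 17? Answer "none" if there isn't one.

27

Insert 30: tree is empty, so 30 becomes the root.
Insert 17: 17 < 30 → go left. Place as left child of 30.
Insert 27: 27 < 30 → go left; 27 > 17 → go right. Place as right child of 17.
Insert 22: 22 < 30 → go left; 22 > 17 → go right; 22 < 27 → go left. Place as left child of 27.
Insert 11: 11 < 30 → go left; 11 < 17 → go left. Place as left child of 17.
Insert 28: 28 < 30 → go left; 28 > 17 → go right; 28 > 27 → go right. Place as right child of 27.
Insert 21: 21 < 30 → go left; 21 > 17 → go right; 21 < 27 → go left; 21 < 22 → go left. Place as left child of 22.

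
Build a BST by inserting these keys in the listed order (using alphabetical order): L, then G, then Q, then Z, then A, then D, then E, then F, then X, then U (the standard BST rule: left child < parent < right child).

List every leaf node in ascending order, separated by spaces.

F U

Insert L: tree is empty, so L becomes the root.
Insert G: G < L → go left. Place as left child of L.
Insert Q: Q > L → go right. Place as right child of L.
Insert Z: Z > L → go right; Z > Q → go right. Place as right child of Q.
Insert A: A < L → go left; A < G → go left. Place as left child of G.
Insert D: D < L → go left; D < G → go left; D > A → go right. Place as right child of A.
Insert E: E < L → go left; E < G → go left; E > A → go right; E > D → go right. Place as right child of D.
Insert F: F < L → go left; F < G → go left; F > A → go right; F > D → go right; F > E → go right. Place as right child of E.
Insert X: X > L → go right; X > Q → go right; X < Z → go left. Place as left child of Z.
Insert U: U > L → go right; U > Q → go right; U < Z → go left; U < X → go left. Place as left child of X.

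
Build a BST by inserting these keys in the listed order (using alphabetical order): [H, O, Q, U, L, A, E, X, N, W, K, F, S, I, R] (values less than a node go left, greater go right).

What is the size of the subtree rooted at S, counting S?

Insert H: tree is empty, so H becomes the root.
Insert O: O > H → go right. Place as right child of H.
Insert Q: Q > H → go right; Q > O → go right. Place as right child of O.
Insert U: U > H → go right; U > O → go right; U > Q → go right. Place as right child of Q.
Insert L: L > H → go right; L < O → go left. Place as left child of O.
Insert A: A < H → go left. Place as left child of H.
Insert E: E < H → go left; E > A → go right. Place as right child of A.
Insert X: X > H → go right; X > O → go right; X > Q → go right; X > U → go right. Place as right child of U.
Insert N: N > H → go right; N < O → go left; N > L → go right. Place as right child of L.
Insert W: W > H → go right; W > O → go right; W > Q → go right; W > U → go right; W < X → go left. Place as left child of X.
Insert K: K > H → go right; K < O → go left; K < L → go left. Place as left child of L.
Insert F: F < H → go left; F > A → go right; F > E → go right. Place as right child of E.
Insert S: S > H → go right; S > O → go right; S > Q → go right; S < U → go left. Place as left child of U.
Insert I: I > H → go right; I < O → go left; I < L → go left; I < K → go left. Place as left child of K.
Insert R: R > H → go right; R > O → go right; R > Q → go right; R < U → go left; R < S → go left. Place as left child of S.

Subtree rooted at S contains: S, R — 2 nodes.

2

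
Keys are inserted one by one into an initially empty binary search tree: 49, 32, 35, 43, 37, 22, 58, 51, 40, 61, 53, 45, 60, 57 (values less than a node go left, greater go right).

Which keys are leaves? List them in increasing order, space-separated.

Resulting structure (node: left, right):
  49: L=32, R=58
  32: L=22, R=35
  35: L=–, R=43
  43: L=37, R=45
  37: L=–, R=40
  22: L=–, R=–
  58: L=51, R=61
  51: L=–, R=53
  40: L=–, R=–
  61: L=60, R=–
  53: L=–, R=57
  45: L=–, R=–
  60: L=–, R=–
  57: L=–, R=–

22 40 45 57 60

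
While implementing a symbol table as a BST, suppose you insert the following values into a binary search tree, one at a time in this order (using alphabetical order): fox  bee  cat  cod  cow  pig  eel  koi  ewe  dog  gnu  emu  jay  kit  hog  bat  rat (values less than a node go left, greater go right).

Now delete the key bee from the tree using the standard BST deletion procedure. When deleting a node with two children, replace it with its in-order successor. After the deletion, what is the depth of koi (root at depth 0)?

2

fox: root
bee: left child of fox (depth 1)
cat: right child of bee (depth 2)
cod: right child of cat (depth 3)
cow: right child of cod (depth 4)
pig: right child of fox (depth 1)
eel: right child of cow (depth 5)
koi: left child of pig (depth 2)
ewe: right child of eel (depth 6)
dog: left child of eel (depth 6)
gnu: left child of koi (depth 3)
emu: left child of ewe (depth 7)
jay: right child of gnu (depth 4)
kit: right child of jay (depth 5)
hog: left child of jay (depth 5)
bat: left child of bee (depth 2)
rat: right child of pig (depth 2)

Delete bee (two children — replace with in-order successor).
After deletion, path to koi: fox → pig → koi.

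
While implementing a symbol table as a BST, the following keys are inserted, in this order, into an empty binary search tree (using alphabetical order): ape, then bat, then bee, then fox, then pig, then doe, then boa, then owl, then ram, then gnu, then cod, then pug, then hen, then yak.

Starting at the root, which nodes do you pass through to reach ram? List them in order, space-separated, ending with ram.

ape bat bee fox pig ram

ape: root
bat: right child of ape (depth 1)
bee: right child of bat (depth 2)
fox: right child of bee (depth 3)
pig: right child of fox (depth 4)
doe: left child of fox (depth 4)
boa: left child of doe (depth 5)
owl: left child of pig (depth 5)
ram: right child of pig (depth 5)
gnu: left child of owl (depth 6)
cod: right child of boa (depth 6)
pug: left child of ram (depth 6)
hen: right child of gnu (depth 7)
yak: right child of ram (depth 6)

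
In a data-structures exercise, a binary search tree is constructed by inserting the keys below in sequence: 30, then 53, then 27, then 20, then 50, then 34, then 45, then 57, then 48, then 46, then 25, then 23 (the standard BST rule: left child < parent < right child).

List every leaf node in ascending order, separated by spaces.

23 46 57

Resulting structure (node: left, right):
  30: L=27, R=53
  53: L=50, R=57
  27: L=20, R=–
  20: L=–, R=25
  50: L=34, R=–
  34: L=–, R=45
  45: L=–, R=48
  57: L=–, R=–
  48: L=46, R=–
  46: L=–, R=–
  25: L=23, R=–
  23: L=–, R=–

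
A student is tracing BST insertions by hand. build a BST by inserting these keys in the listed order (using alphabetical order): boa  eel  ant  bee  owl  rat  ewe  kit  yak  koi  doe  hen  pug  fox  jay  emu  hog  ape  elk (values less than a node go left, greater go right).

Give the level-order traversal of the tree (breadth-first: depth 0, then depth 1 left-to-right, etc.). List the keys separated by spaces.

boa ant eel bee doe owl ape ewe rat emu kit pug yak elk hen koi fox jay hog

boa: root
eel: right child of boa (depth 1)
ant: left child of boa (depth 1)
bee: right child of ant (depth 2)
owl: right child of eel (depth 2)
rat: right child of owl (depth 3)
ewe: left child of owl (depth 3)
kit: right child of ewe (depth 4)
yak: right child of rat (depth 4)
koi: right child of kit (depth 5)
doe: left child of eel (depth 2)
hen: left child of kit (depth 5)
pug: left child of rat (depth 4)
fox: left child of hen (depth 6)
jay: right child of hen (depth 6)
emu: left child of ewe (depth 4)
hog: left child of jay (depth 7)
ape: left child of bee (depth 3)
elk: left child of emu (depth 5)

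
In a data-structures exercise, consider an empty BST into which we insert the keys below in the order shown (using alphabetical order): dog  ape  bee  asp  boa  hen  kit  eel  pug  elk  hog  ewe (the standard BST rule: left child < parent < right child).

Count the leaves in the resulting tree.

Insert dog: tree is empty, so dog becomes the root.
Insert ape: ape < dog → go left. Place as left child of dog.
Insert bee: bee < dog → go left; bee > ape → go right. Place as right child of ape.
Insert asp: asp < dog → go left; asp > ape → go right; asp < bee → go left. Place as left child of bee.
Insert boa: boa < dog → go left; boa > ape → go right; boa > bee → go right. Place as right child of bee.
Insert hen: hen > dog → go right. Place as right child of dog.
Insert kit: kit > dog → go right; kit > hen → go right. Place as right child of hen.
Insert eel: eel > dog → go right; eel < hen → go left. Place as left child of hen.
Insert pug: pug > dog → go right; pug > hen → go right; pug > kit → go right. Place as right child of kit.
Insert elk: elk > dog → go right; elk < hen → go left; elk > eel → go right. Place as right child of eel.
Insert hog: hog > dog → go right; hog > hen → go right; hog < kit → go left. Place as left child of kit.
Insert ewe: ewe > dog → go right; ewe < hen → go left; ewe > eel → go right; ewe > elk → go right. Place as right child of elk.

Leaves: asp, boa, ewe, hog, pug — 5 in total.

5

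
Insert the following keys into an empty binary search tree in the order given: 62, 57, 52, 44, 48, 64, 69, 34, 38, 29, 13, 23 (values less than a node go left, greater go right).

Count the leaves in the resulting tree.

4

62: root
57: left child of 62 (depth 1)
52: left child of 57 (depth 2)
44: left child of 52 (depth 3)
48: right child of 44 (depth 4)
64: right child of 62 (depth 1)
69: right child of 64 (depth 2)
34: left child of 44 (depth 4)
38: right child of 34 (depth 5)
29: left child of 34 (depth 5)
13: left child of 29 (depth 6)
23: right child of 13 (depth 7)

Leaves: 23, 38, 48, 69 — 4 in total.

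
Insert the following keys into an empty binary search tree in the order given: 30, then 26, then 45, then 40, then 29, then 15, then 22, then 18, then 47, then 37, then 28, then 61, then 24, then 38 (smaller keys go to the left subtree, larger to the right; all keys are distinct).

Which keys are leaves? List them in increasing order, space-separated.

18 24 28 38 61

30: root
26: left child of 30 (depth 1)
45: right child of 30 (depth 1)
40: left child of 45 (depth 2)
29: right child of 26 (depth 2)
15: left child of 26 (depth 2)
22: right child of 15 (depth 3)
18: left child of 22 (depth 4)
47: right child of 45 (depth 2)
37: left child of 40 (depth 3)
28: left child of 29 (depth 3)
61: right child of 47 (depth 3)
24: right child of 22 (depth 4)
38: right child of 37 (depth 4)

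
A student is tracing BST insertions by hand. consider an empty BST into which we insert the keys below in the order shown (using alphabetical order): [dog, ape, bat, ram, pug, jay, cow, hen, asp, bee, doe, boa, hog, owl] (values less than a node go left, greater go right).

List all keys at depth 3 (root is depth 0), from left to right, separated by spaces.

Resulting structure (node: left, right):
  dog: L=ape, R=ram
  ape: L=–, R=bat
  bat: L=asp, R=cow
  ram: L=pug, R=–
  pug: L=jay, R=–
  jay: L=hen, R=owl
  cow: L=bee, R=doe
  hen: L=–, R=hog
  asp: L=–, R=–
  bee: L=–, R=boa
  doe: L=–, R=–
  boa: L=–, R=–
  hog: L=–, R=–
  owl: L=–, R=–

asp cow jay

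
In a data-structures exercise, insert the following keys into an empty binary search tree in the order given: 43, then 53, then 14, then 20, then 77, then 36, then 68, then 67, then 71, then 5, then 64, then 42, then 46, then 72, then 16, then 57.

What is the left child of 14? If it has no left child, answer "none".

Resulting structure (node: left, right):
  43: L=14, R=53
  53: L=46, R=77
  14: L=5, R=20
  20: L=16, R=36
  77: L=68, R=–
  36: L=–, R=42
  68: L=67, R=71
  67: L=64, R=–
  71: L=–, R=72
  5: L=–, R=–
  64: L=57, R=–
  42: L=–, R=–
  46: L=–, R=–
  72: L=–, R=–
  16: L=–, R=–
  57: L=–, R=–

5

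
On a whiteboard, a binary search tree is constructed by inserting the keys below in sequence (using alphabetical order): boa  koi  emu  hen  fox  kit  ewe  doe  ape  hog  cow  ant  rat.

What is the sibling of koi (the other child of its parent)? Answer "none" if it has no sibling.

boa: root
koi: right child of boa (depth 1)
emu: left child of koi (depth 2)
hen: right child of emu (depth 3)
fox: left child of hen (depth 4)
kit: right child of hen (depth 4)
ewe: left child of fox (depth 5)
doe: left child of emu (depth 3)
ape: left child of boa (depth 1)
hog: left child of kit (depth 5)
cow: left child of doe (depth 4)
ant: left child of ape (depth 2)
rat: right child of koi (depth 2)

koi's parent is boa; the other child of boa is ape.

ape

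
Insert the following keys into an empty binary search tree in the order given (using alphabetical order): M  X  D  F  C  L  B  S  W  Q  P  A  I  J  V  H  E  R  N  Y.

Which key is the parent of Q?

Insert M: tree is empty, so M becomes the root.
Insert X: X > M → go right. Place as right child of M.
Insert D: D < M → go left. Place as left child of M.
Insert F: F < M → go left; F > D → go right. Place as right child of D.
Insert C: C < M → go left; C < D → go left. Place as left child of D.
Insert L: L < M → go left; L > D → go right; L > F → go right. Place as right child of F.
Insert B: B < M → go left; B < D → go left; B < C → go left. Place as left child of C.
Insert S: S > M → go right; S < X → go left. Place as left child of X.
Insert W: W > M → go right; W < X → go left; W > S → go right. Place as right child of S.
Insert Q: Q > M → go right; Q < X → go left; Q < S → go left. Place as left child of S.
Insert P: P > M → go right; P < X → go left; P < S → go left; P < Q → go left. Place as left child of Q.
Insert A: A < M → go left; A < D → go left; A < C → go left; A < B → go left. Place as left child of B.
Insert I: I < M → go left; I > D → go right; I > F → go right; I < L → go left. Place as left child of L.
Insert J: J < M → go left; J > D → go right; J > F → go right; J < L → go left; J > I → go right. Place as right child of I.
Insert V: V > M → go right; V < X → go left; V > S → go right; V < W → go left. Place as left child of W.
Insert H: H < M → go left; H > D → go right; H > F → go right; H < L → go left; H < I → go left. Place as left child of I.
Insert E: E < M → go left; E > D → go right; E < F → go left. Place as left child of F.
Insert R: R > M → go right; R < X → go left; R < S → go left; R > Q → go right. Place as right child of Q.
Insert N: N > M → go right; N < X → go left; N < S → go left; N < Q → go left; N < P → go left. Place as left child of P.
Insert Y: Y > M → go right; Y > X → go right. Place as right child of X.

S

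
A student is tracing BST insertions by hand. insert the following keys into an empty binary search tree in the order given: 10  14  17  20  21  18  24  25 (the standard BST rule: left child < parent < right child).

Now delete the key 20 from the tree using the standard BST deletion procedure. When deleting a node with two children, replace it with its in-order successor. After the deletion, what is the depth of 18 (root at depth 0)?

Insert 10: tree is empty, so 10 becomes the root.
Insert 14: 14 > 10 → go right. Place as right child of 10.
Insert 17: 17 > 10 → go right; 17 > 14 → go right. Place as right child of 14.
Insert 20: 20 > 10 → go right; 20 > 14 → go right; 20 > 17 → go right. Place as right child of 17.
Insert 21: 21 > 10 → go right; 21 > 14 → go right; 21 > 17 → go right; 21 > 20 → go right. Place as right child of 20.
Insert 18: 18 > 10 → go right; 18 > 14 → go right; 18 > 17 → go right; 18 < 20 → go left. Place as left child of 20.
Insert 24: 24 > 10 → go right; 24 > 14 → go right; 24 > 17 → go right; 24 > 20 → go right; 24 > 21 → go right. Place as right child of 21.
Insert 25: 25 > 10 → go right; 25 > 14 → go right; 25 > 17 → go right; 25 > 20 → go right; 25 > 21 → go right; 25 > 24 → go right. Place as right child of 24.

Delete 20 (two children — replace with in-order successor).
After deletion, path to 18: 10 → 14 → 17 → 21 → 18.

4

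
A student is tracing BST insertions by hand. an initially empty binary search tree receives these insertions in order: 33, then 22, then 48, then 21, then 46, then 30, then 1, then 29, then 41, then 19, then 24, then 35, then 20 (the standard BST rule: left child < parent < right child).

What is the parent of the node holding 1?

21

33: root
22: left child of 33 (depth 1)
48: right child of 33 (depth 1)
21: left child of 22 (depth 2)
46: left child of 48 (depth 2)
30: right child of 22 (depth 2)
1: left child of 21 (depth 3)
29: left child of 30 (depth 3)
41: left child of 46 (depth 3)
19: right child of 1 (depth 4)
24: left child of 29 (depth 4)
35: left child of 41 (depth 4)
20: right child of 19 (depth 5)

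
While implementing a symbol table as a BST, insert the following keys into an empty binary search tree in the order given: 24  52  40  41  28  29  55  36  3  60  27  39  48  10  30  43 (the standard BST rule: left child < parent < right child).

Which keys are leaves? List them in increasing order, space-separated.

Insert 24: tree is empty, so 24 becomes the root.
Insert 52: 52 > 24 → go right. Place as right child of 24.
Insert 40: 40 > 24 → go right; 40 < 52 → go left. Place as left child of 52.
Insert 41: 41 > 24 → go right; 41 < 52 → go left; 41 > 40 → go right. Place as right child of 40.
Insert 28: 28 > 24 → go right; 28 < 52 → go left; 28 < 40 → go left. Place as left child of 40.
Insert 29: 29 > 24 → go right; 29 < 52 → go left; 29 < 40 → go left; 29 > 28 → go right. Place as right child of 28.
Insert 55: 55 > 24 → go right; 55 > 52 → go right. Place as right child of 52.
Insert 36: 36 > 24 → go right; 36 < 52 → go left; 36 < 40 → go left; 36 > 28 → go right; 36 > 29 → go right. Place as right child of 29.
Insert 3: 3 < 24 → go left. Place as left child of 24.
Insert 60: 60 > 24 → go right; 60 > 52 → go right; 60 > 55 → go right. Place as right child of 55.
Insert 27: 27 > 24 → go right; 27 < 52 → go left; 27 < 40 → go left; 27 < 28 → go left. Place as left child of 28.
Insert 39: 39 > 24 → go right; 39 < 52 → go left; 39 < 40 → go left; 39 > 28 → go right; 39 > 29 → go right; 39 > 36 → go right. Place as right child of 36.
Insert 48: 48 > 24 → go right; 48 < 52 → go left; 48 > 40 → go right; 48 > 41 → go right. Place as right child of 41.
Insert 10: 10 < 24 → go left; 10 > 3 → go right. Place as right child of 3.
Insert 30: 30 > 24 → go right; 30 < 52 → go left; 30 < 40 → go left; 30 > 28 → go right; 30 > 29 → go right; 30 < 36 → go left. Place as left child of 36.
Insert 43: 43 > 24 → go right; 43 < 52 → go left; 43 > 40 → go right; 43 > 41 → go right; 43 < 48 → go left. Place as left child of 48.

10 27 30 39 43 60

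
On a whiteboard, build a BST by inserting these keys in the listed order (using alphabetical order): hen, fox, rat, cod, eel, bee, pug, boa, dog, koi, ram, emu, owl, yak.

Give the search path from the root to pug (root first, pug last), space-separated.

hen rat pug

hen: root
fox: left child of hen (depth 1)
rat: right child of hen (depth 1)
cod: left child of fox (depth 2)
eel: right child of cod (depth 3)
bee: left child of cod (depth 3)
pug: left child of rat (depth 2)
boa: right child of bee (depth 4)
dog: left child of eel (depth 4)
koi: left child of pug (depth 3)
ram: right child of pug (depth 3)
emu: right child of eel (depth 4)
owl: right child of koi (depth 4)
yak: right child of rat (depth 2)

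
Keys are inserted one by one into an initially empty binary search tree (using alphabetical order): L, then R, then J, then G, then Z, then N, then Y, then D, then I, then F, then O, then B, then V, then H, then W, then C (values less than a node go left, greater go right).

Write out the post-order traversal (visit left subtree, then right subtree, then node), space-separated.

L: root
R: right child of L (depth 1)
J: left child of L (depth 1)
G: left child of J (depth 2)
Z: right child of R (depth 2)
N: left child of R (depth 2)
Y: left child of Z (depth 3)
D: left child of G (depth 3)
I: right child of G (depth 3)
F: right child of D (depth 4)
O: right child of N (depth 3)
B: left child of D (depth 4)
V: left child of Y (depth 4)
H: left child of I (depth 4)
W: right child of V (depth 5)
C: right child of B (depth 5)

C B F D H I G J O N W V Y Z R L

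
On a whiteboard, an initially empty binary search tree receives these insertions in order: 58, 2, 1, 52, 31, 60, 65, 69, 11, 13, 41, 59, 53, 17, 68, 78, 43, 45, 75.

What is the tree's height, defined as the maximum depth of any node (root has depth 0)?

58: root
2: left child of 58 (depth 1)
1: left child of 2 (depth 2)
52: right child of 2 (depth 2)
31: left child of 52 (depth 3)
60: right child of 58 (depth 1)
65: right child of 60 (depth 2)
69: right child of 65 (depth 3)
11: left child of 31 (depth 4)
13: right child of 11 (depth 5)
41: right child of 31 (depth 4)
59: left child of 60 (depth 2)
53: right child of 52 (depth 3)
17: right child of 13 (depth 6)
68: left child of 69 (depth 4)
78: right child of 69 (depth 4)
43: right child of 41 (depth 5)
45: right child of 43 (depth 6)
75: left child of 78 (depth 5)

The deepest node is 17 at depth 6.

6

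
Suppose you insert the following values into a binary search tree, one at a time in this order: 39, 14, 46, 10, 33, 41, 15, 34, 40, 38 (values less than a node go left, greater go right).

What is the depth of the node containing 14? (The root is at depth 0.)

1

Insert 39: tree is empty, so 39 becomes the root.
Insert 14: 14 < 39 → go left. Place as left child of 39.
Insert 46: 46 > 39 → go right. Place as right child of 39.
Insert 10: 10 < 39 → go left; 10 < 14 → go left. Place as left child of 14.
Insert 33: 33 < 39 → go left; 33 > 14 → go right. Place as right child of 14.
Insert 41: 41 > 39 → go right; 41 < 46 → go left. Place as left child of 46.
Insert 15: 15 < 39 → go left; 15 > 14 → go right; 15 < 33 → go left. Place as left child of 33.
Insert 34: 34 < 39 → go left; 34 > 14 → go right; 34 > 33 → go right. Place as right child of 33.
Insert 40: 40 > 39 → go right; 40 < 46 → go left; 40 < 41 → go left. Place as left child of 41.
Insert 38: 38 < 39 → go left; 38 > 14 → go right; 38 > 33 → go right; 38 > 34 → go right. Place as right child of 34.

Path to 14: 39 → 14, which is 1 edge.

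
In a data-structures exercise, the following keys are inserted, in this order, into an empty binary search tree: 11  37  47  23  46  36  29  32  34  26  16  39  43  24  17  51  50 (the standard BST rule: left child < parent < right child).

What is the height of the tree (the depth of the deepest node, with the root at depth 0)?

Insert 11: tree is empty, so 11 becomes the root.
Insert 37: 37 > 11 → go right. Place as right child of 11.
Insert 47: 47 > 11 → go right; 47 > 37 → go right. Place as right child of 37.
Insert 23: 23 > 11 → go right; 23 < 37 → go left. Place as left child of 37.
Insert 46: 46 > 11 → go right; 46 > 37 → go right; 46 < 47 → go left. Place as left child of 47.
Insert 36: 36 > 11 → go right; 36 < 37 → go left; 36 > 23 → go right. Place as right child of 23.
Insert 29: 29 > 11 → go right; 29 < 37 → go left; 29 > 23 → go right; 29 < 36 → go left. Place as left child of 36.
Insert 32: 32 > 11 → go right; 32 < 37 → go left; 32 > 23 → go right; 32 < 36 → go left; 32 > 29 → go right. Place as right child of 29.
Insert 34: 34 > 11 → go right; 34 < 37 → go left; 34 > 23 → go right; 34 < 36 → go left; 34 > 29 → go right; 34 > 32 → go right. Place as right child of 32.
Insert 26: 26 > 11 → go right; 26 < 37 → go left; 26 > 23 → go right; 26 < 36 → go left; 26 < 29 → go left. Place as left child of 29.
Insert 16: 16 > 11 → go right; 16 < 37 → go left; 16 < 23 → go left. Place as left child of 23.
Insert 39: 39 > 11 → go right; 39 > 37 → go right; 39 < 47 → go left; 39 < 46 → go left. Place as left child of 46.
Insert 43: 43 > 11 → go right; 43 > 37 → go right; 43 < 47 → go left; 43 < 46 → go left; 43 > 39 → go right. Place as right child of 39.
Insert 24: 24 > 11 → go right; 24 < 37 → go left; 24 > 23 → go right; 24 < 36 → go left; 24 < 29 → go left; 24 < 26 → go left. Place as left child of 26.
Insert 17: 17 > 11 → go right; 17 < 37 → go left; 17 < 23 → go left; 17 > 16 → go right. Place as right child of 16.
Insert 51: 51 > 11 → go right; 51 > 37 → go right; 51 > 47 → go right. Place as right child of 47.
Insert 50: 50 > 11 → go right; 50 > 37 → go right; 50 > 47 → go right; 50 < 51 → go left. Place as left child of 51.

The deepest node is 34 at depth 6.

6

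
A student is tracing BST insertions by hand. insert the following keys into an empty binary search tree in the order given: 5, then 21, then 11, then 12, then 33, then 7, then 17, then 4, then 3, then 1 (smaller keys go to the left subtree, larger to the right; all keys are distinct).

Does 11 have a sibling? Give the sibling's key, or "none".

5: root
21: right child of 5 (depth 1)
11: left child of 21 (depth 2)
12: right child of 11 (depth 3)
33: right child of 21 (depth 2)
7: left child of 11 (depth 3)
17: right child of 12 (depth 4)
4: left child of 5 (depth 1)
3: left child of 4 (depth 2)
1: left child of 3 (depth 3)

11's parent is 21; the other child of 21 is 33.

33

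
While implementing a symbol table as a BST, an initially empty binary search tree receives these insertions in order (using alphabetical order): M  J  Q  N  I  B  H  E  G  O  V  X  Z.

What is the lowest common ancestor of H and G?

H

Insert M: tree is empty, so M becomes the root.
Insert J: J < M → go left. Place as left child of M.
Insert Q: Q > M → go right. Place as right child of M.
Insert N: N > M → go right; N < Q → go left. Place as left child of Q.
Insert I: I < M → go left; I < J → go left. Place as left child of J.
Insert B: B < M → go left; B < J → go left; B < I → go left. Place as left child of I.
Insert H: H < M → go left; H < J → go left; H < I → go left; H > B → go right. Place as right child of B.
Insert E: E < M → go left; E < J → go left; E < I → go left; E > B → go right; E < H → go left. Place as left child of H.
Insert G: G < M → go left; G < J → go left; G < I → go left; G > B → go right; G < H → go left; G > E → go right. Place as right child of E.
Insert O: O > M → go right; O < Q → go left; O > N → go right. Place as right child of N.
Insert V: V > M → go right; V > Q → go right. Place as right child of Q.
Insert X: X > M → go right; X > Q → go right; X > V → go right. Place as right child of V.
Insert Z: Z > M → go right; Z > Q → go right; Z > V → go right; Z > X → go right. Place as right child of X.

Path to H: M → J → I → B → H
Path to G: M → J → I → B → H → E → G
H lies on both paths and is an ancestor of the other node.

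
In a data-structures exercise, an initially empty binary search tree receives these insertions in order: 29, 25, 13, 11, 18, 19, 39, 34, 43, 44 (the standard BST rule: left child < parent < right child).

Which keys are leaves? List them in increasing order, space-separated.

Resulting structure (node: left, right):
  29: L=25, R=39
  25: L=13, R=–
  13: L=11, R=18
  11: L=–, R=–
  18: L=–, R=19
  19: L=–, R=–
  39: L=34, R=43
  34: L=–, R=–
  43: L=–, R=44
  44: L=–, R=–

11 19 34 44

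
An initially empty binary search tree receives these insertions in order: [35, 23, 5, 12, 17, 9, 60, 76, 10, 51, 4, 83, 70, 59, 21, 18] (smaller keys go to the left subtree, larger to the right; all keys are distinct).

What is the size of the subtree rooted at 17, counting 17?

35: root
23: left child of 35 (depth 1)
5: left child of 23 (depth 2)
12: right child of 5 (depth 3)
17: right child of 12 (depth 4)
9: left child of 12 (depth 4)
60: right child of 35 (depth 1)
76: right child of 60 (depth 2)
10: right child of 9 (depth 5)
51: left child of 60 (depth 2)
4: left child of 5 (depth 3)
83: right child of 76 (depth 3)
70: left child of 76 (depth 3)
59: right child of 51 (depth 3)
21: right child of 17 (depth 5)
18: left child of 21 (depth 6)

Subtree rooted at 17 contains: 17, 21, 18 — 3 nodes.

3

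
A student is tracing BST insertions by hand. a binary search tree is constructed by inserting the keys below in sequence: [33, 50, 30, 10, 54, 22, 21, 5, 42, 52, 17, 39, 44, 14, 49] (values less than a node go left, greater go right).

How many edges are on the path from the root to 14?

33: root
50: right child of 33 (depth 1)
30: left child of 33 (depth 1)
10: left child of 30 (depth 2)
54: right child of 50 (depth 2)
22: right child of 10 (depth 3)
21: left child of 22 (depth 4)
5: left child of 10 (depth 3)
42: left child of 50 (depth 2)
52: left child of 54 (depth 3)
17: left child of 21 (depth 5)
39: left child of 42 (depth 3)
44: right child of 42 (depth 3)
14: left child of 17 (depth 6)
49: right child of 44 (depth 4)

Path to 14: 33 → 30 → 10 → 22 → 21 → 17 → 14, which is 6 edges.

6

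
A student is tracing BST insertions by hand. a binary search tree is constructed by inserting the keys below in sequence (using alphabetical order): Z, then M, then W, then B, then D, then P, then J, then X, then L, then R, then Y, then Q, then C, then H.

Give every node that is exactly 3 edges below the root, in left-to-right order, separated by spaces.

Insert Z: tree is empty, so Z becomes the root.
Insert M: M < Z → go left. Place as left child of Z.
Insert W: W < Z → go left; W > M → go right. Place as right child of M.
Insert B: B < Z → go left; B < M → go left. Place as left child of M.
Insert D: D < Z → go left; D < M → go left; D > B → go right. Place as right child of B.
Insert P: P < Z → go left; P > M → go right; P < W → go left. Place as left child of W.
Insert J: J < Z → go left; J < M → go left; J > B → go right; J > D → go right. Place as right child of D.
Insert X: X < Z → go left; X > M → go right; X > W → go right. Place as right child of W.
Insert L: L < Z → go left; L < M → go left; L > B → go right; L > D → go right; L > J → go right. Place as right child of J.
Insert R: R < Z → go left; R > M → go right; R < W → go left; R > P → go right. Place as right child of P.
Insert Y: Y < Z → go left; Y > M → go right; Y > W → go right; Y > X → go right. Place as right child of X.
Insert Q: Q < Z → go left; Q > M → go right; Q < W → go left; Q > P → go right; Q < R → go left. Place as left child of R.
Insert C: C < Z → go left; C < M → go left; C > B → go right; C < D → go left. Place as left child of D.
Insert H: H < Z → go left; H < M → go left; H > B → go right; H > D → go right; H < J → go left. Place as left child of J.

D P X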